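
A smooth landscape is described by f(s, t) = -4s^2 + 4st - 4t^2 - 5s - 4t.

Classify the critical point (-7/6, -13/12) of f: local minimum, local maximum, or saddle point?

local maximum

The Hessian of f is constant: H = [[-8, 4], [4, -8]].
det(H) = (-8)·(-8) − 4² = 48.
det(H) > 0 and tr(H) = -16 < 0, so H is negative definite and the point is a local maximum.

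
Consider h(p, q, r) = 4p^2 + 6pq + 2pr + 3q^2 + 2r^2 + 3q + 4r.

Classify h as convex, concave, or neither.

convex

h is quadratic, so its Hessian is the constant matrix H = [[8, 6, 2], [6, 6, 0], [2, 0, 4]].
Leading principal minors: 8, 12, 24.
All positive ⇒ H ≻ 0 ⇒ convex.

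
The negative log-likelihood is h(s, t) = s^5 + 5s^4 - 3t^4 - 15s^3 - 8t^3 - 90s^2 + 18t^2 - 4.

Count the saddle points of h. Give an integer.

h separates as a function of s plus a function of t, so ∇h=0 decouples.
∂h/∂s = 5s(s - 3)(s + 3)(s + 4) = 0 at s ∈ {-4, -3, 0, 3}; ∂h/∂t = -12t(t - 1)(t + 3) = 0 at t ∈ {-3, 0, 1}.
The Hessian is diagonal: diag(h_ss, h_tt). Second derivatives: h_ss(-4)=-140, h_ss(-3)=90, h_ss(0)=-180, h_ss(3)=630; h_tt(-3)=-144, h_tt(0)=36, h_tt(1)=-48.
Saddle points occur where the two diagonal entries have opposite signs: (-4, 0), (-3, -3), (-3, 1), (0, 0), (3, -3), (3, 1). Count: 6.

6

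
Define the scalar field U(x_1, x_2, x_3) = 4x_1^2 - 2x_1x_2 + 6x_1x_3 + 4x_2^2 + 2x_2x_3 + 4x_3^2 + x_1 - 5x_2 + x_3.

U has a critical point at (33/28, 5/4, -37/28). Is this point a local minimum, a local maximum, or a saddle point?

The Hessian is constant: H = [[8, -2, 6], [-2, 8, 2], [6, 2, 8]].
Leading principal minors: Δ₁ = 8, Δ₂ = 60, Δ₃ = 112.
All leading minors are positive, so H is positive definite: a local minimum.

local minimum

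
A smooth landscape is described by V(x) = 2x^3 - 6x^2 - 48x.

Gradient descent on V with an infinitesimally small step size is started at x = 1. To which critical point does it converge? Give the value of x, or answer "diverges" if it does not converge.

4

V'(x) = 6(x - 4)(x + 2), so V'(1) = -54.
Gradient descent moves in the -V' direction, i.e. x is increasing.
The nearest critical point in that direction is x = 4, where V'' = 36 > 0 (a local minimum). The iterate converges there.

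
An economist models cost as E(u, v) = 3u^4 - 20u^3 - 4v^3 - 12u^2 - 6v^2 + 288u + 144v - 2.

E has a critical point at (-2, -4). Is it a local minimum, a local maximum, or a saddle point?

local minimum

The mixed partial ∂²E/∂u∂v is 0, so the Hessian at any point is diag(E_uu, E_vv) = diag(12(3u^2 - 10u - 2), -12(2v + 1)).
At (-2, -4): H = diag(360, 84).
Both eigenvalues are positive, so H is positive definite: a local minimum.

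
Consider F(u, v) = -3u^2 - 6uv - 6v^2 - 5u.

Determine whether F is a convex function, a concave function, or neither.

F is quadratic, so its Hessian is the constant matrix H = [[-6, -6], [-6, -12]].
det(H) = 36, tr(H) = -18.
det(H) > 0 and tr(H) < 0, so H is negative definite everywhere: concave.

concave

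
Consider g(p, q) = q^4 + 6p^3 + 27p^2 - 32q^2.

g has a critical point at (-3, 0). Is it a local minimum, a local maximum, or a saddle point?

local maximum

The mixed partial ∂²g/∂p∂q is 0, so the Hessian at any point is diag(g_pp, g_qq) = diag(18(2p + 3), 4(3q^2 - 16)).
At (-3, 0): H = diag(-54, -64).
Both eigenvalues are negative, so H is negative definite: a local maximum.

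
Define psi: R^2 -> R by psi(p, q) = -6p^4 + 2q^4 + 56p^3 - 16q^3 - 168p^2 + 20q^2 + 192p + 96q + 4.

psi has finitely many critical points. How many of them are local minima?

2

psi separates as a function of p plus a function of q, so ∇psi=0 decouples.
∂psi/∂p = -24(p - 4)(p - 2)(p - 1) = 0 at p ∈ {1, 2, 4}; ∂psi/∂q = 8(q - 4)(q - 3)(q + 1) = 0 at q ∈ {-1, 3, 4}.
The Hessian is diagonal: diag(psi_pp, psi_qq). Second derivatives: psi_pp(1)=-72, psi_pp(2)=48, psi_pp(4)=-144; psi_qq(-1)=160, psi_qq(3)=-32, psi_qq(4)=40.
Local minima occur where both diagonal entries positive: (2, -1), (2, 4). Count: 2.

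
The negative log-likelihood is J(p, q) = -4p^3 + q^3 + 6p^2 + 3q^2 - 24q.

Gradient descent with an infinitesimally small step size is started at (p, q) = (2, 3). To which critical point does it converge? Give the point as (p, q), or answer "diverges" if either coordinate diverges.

J is separable, so gradient descent decouples: p follows -∂J/∂p, q follows -∂J/∂q.
∂J/∂p = -12p(p - 1); at p=2 this is -24, so p increases.
∂J/∂q = 3(q - 2)(q + 4); at q=3 this is 21, so q decreases.
The p-coordinate has no critical point in that direction and runs off to infinity.

diverges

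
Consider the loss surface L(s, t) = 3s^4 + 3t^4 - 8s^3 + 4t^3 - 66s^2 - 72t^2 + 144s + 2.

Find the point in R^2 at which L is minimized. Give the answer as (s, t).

(-3, -4)

L(s,t) separates as P(s) + Q(t) + 2, so its minimum is min P + min Q + 2.
P'(s) = 12(s - 4)(s - 1)(s + 3) vanishes at s ∈ {-3, 1, 4}; Q'(t) = 12t(t - 3)(t + 4) vanishes at t ∈ {-4, 0, 3}.
Local minima of P (where P''>0): P(-3)=-567, P(4)=-224. Local minima of Q: Q(-4)=-640, Q(3)=-297.
So the global minimum of L is P(-3) + Q(-4) + 2 = -567 − 640 + 2 = -1205, attained at (-3, -4).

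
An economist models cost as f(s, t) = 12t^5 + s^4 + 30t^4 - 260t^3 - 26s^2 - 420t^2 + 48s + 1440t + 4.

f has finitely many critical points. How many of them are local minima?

4

f separates as a function of s plus a function of t, so ∇f=0 decouples.
∂f/∂s = 4(s - 3)(s - 1)(s + 4) = 0 at s ∈ {-4, 1, 3}; ∂f/∂t = 60(t - 3)(t - 1)(t + 2)(t + 4) = 0 at t ∈ {-4, -2, 1, 3}.
The Hessian is diagonal: diag(f_ss, f_tt). Second derivatives: f_ss(-4)=140, f_ss(1)=-40, f_ss(3)=56; f_tt(-4)=-4200, f_tt(-2)=1800, f_tt(1)=-1800, f_tt(3)=4200.
Local minima occur where both diagonal entries positive: (-4, -2), (-4, 3), (3, -2), (3, 3). Count: 4.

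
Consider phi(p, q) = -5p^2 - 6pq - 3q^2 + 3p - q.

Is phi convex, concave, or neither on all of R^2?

phi is quadratic, so its Hessian is the constant matrix H = [[-10, -6], [-6, -6]].
det(H) = 24, tr(H) = -16.
det(H) > 0 and tr(H) < 0, so H is negative definite everywhere: concave.

concave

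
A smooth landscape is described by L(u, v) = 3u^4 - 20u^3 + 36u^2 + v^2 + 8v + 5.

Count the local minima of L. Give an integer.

L separates as a function of u plus a function of v, so ∇L=0 decouples.
∂L/∂u = 12u(u - 3)(u - 2) = 0 at u ∈ {0, 2, 3}; ∂L/∂v = 2(v + 4) = 0 at v ∈ {-4}.
The Hessian is diagonal: diag(L_uu, L_vv). Second derivatives: L_uu(0)=72, L_uu(2)=-24, L_uu(3)=36; L_vv(-4)=2.
Local minima occur where both diagonal entries positive: (0, -4), (3, -4). Count: 2.

2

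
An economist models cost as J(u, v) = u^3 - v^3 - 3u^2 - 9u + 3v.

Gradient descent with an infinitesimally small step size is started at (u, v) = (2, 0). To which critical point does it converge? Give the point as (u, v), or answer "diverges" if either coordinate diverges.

(3, -1)

J is separable, so gradient descent decouples: u follows -∂J/∂u, v follows -∂J/∂v.
∂J/∂u = 3(u - 3)(u + 1); at u=2 this is -9, so u increases.
∂J/∂v = -3(v - 1)(v + 1); at v=0 this is 3, so v decreases.
u converges to its nearest critical value 3 (a local min of the u-part); v converges to -1. The iterate converges to (3, -1).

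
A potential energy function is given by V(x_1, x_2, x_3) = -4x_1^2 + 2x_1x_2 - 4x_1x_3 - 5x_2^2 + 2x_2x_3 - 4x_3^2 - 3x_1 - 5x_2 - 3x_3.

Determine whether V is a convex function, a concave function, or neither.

concave

V is quadratic, so its Hessian is the constant matrix H = [[-8, 2, -4], [2, -10, 2], [-4, 2, -8]].
Leading principal minors: -8, 76, -448.
Signs alternate −, +, − ⇒ H ≺ 0 ⇒ concave.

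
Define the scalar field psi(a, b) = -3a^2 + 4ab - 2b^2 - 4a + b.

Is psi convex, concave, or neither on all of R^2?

psi is quadratic, so its Hessian is the constant matrix H = [[-6, 4], [4, -4]].
det(H) = 8, tr(H) = -10.
det(H) > 0 and tr(H) < 0, so H is negative definite everywhere: concave.

concave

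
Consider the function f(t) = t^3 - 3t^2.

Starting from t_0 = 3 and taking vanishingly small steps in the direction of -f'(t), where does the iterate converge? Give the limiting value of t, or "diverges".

f'(t) = 3t(t - 2), so f'(3) = 9.
Gradient descent moves in the -f' direction, i.e. t is decreasing.
The nearest critical point in that direction is t = 2, where f'' = 6 > 0 (a local minimum). The iterate converges there.

2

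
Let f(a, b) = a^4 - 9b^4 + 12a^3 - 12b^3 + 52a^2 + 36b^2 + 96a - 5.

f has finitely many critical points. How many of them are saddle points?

f separates as a function of a plus a function of b, so ∇f=0 decouples.
∂f/∂a = 4(a + 2)(a + 3)(a + 4) = 0 at a ∈ {-4, -3, -2}; ∂f/∂b = -36b(b - 1)(b + 2) = 0 at b ∈ {-2, 0, 1}.
The Hessian is diagonal: diag(f_aa, f_bb). Second derivatives: f_aa(-4)=8, f_aa(-3)=-4, f_aa(-2)=8; f_bb(-2)=-216, f_bb(0)=72, f_bb(1)=-108.
Saddle points occur where the two diagonal entries have opposite signs: (-4, -2), (-4, 1), (-3, 0), (-2, -2), (-2, 1). Count: 5.

5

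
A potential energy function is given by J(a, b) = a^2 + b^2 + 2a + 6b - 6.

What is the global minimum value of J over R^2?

J(a,b) separates as P(a) + Q(b) − 6, so its minimum is min P + min Q − 6.
P'(a) = 2a + 2 vanishes at a ∈ {-1}; Q'(b) = 2b + 6 vanishes at b ∈ {-3}.
Local minima of P (where P''>0): P(-1)=-1. Local minima of Q: Q(-3)=-9.
So the global minimum of J is P(-1) + Q(-3) − 6 = -1 − 9 − 6 = -16, attained at (-1, -3).

-16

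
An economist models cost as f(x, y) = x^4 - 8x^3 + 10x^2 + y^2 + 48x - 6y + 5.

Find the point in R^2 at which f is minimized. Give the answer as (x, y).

f(x,y) separates as P(x) + Q(y) + 5, so its minimum is min P + min Q + 5.
P'(x) = 4(x - 4)(x - 3)(x + 1) vanishes at x ∈ {-1, 3, 4}; Q'(y) = 2y - 6 vanishes at y ∈ {3}.
Local minima of P (where P''>0): P(-1)=-29, P(4)=96. Local minima of Q: Q(3)=-9.
So the global minimum of f is P(-1) + Q(3) + 5 = -29 − 9 + 5 = -33, attained at (-1, 3).

(-1, 3)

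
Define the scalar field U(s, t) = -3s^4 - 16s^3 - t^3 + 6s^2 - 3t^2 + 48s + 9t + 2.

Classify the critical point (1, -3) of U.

The mixed partial ∂²U/∂s∂t is 0, so the Hessian at any point is diag(U_ss, U_tt) = diag(12(-3s^2 - 8s + 1), -6(t + 1)).
At (1, -3): H = diag(-120, 12).
The eigenvalues have opposite signs, so H is indefinite: a saddle point.

saddle point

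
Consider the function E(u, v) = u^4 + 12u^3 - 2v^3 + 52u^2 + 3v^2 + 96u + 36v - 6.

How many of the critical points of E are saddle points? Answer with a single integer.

3

E separates as a function of u plus a function of v, so ∇E=0 decouples.
∂E/∂u = 4(u + 2)(u + 3)(u + 4) = 0 at u ∈ {-4, -3, -2}; ∂E/∂v = -6(v - 3)(v + 2) = 0 at v ∈ {-2, 3}.
The Hessian is diagonal: diag(E_uu, E_vv). Second derivatives: E_uu(-4)=8, E_uu(-3)=-4, E_uu(-2)=8; E_vv(-2)=30, E_vv(3)=-30.
Saddle points occur where the two diagonal entries have opposite signs: (-4, 3), (-3, -2), (-2, 3). Count: 3.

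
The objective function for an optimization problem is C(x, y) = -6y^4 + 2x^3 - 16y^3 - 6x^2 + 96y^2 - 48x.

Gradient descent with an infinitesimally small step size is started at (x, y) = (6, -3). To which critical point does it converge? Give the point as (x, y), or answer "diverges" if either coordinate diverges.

(4, 0)

C is separable, so gradient descent decouples: x follows -∂C/∂x, y follows -∂C/∂y.
∂C/∂x = 6(x - 4)(x + 2); at x=6 this is 96, so x decreases.
∂C/∂y = -24y(y - 2)(y + 4); at y=-3 this is -360, so y increases.
x converges to its nearest critical value 4 (a local min of the x-part); y converges to 0. The iterate converges to (4, 0).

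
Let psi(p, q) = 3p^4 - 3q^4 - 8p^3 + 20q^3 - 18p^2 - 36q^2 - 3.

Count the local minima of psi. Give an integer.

2

psi separates as a function of p plus a function of q, so ∇psi=0 decouples.
∂psi/∂p = 12p(p - 3)(p + 1) = 0 at p ∈ {-1, 0, 3}; ∂psi/∂q = -12q(q - 3)(q - 2) = 0 at q ∈ {0, 2, 3}.
The Hessian is diagonal: diag(psi_pp, psi_qq). Second derivatives: psi_pp(-1)=48, psi_pp(0)=-36, psi_pp(3)=144; psi_qq(0)=-72, psi_qq(2)=24, psi_qq(3)=-36.
Local minima occur where both diagonal entries positive: (-1, 2), (3, 2). Count: 2.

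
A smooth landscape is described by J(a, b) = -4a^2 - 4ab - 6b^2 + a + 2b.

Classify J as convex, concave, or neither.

concave

J is quadratic, so its Hessian is the constant matrix H = [[-8, -4], [-4, -12]].
det(H) = 80, tr(H) = -20.
det(H) > 0 and tr(H) < 0, so H is negative definite everywhere: concave.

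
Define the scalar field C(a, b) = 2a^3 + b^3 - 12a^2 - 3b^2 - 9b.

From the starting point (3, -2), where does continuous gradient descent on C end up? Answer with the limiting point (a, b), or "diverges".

diverges

C is separable, so gradient descent decouples: a follows -∂C/∂a, b follows -∂C/∂b.
∂C/∂a = 6a(a - 4); at a=3 this is -18, so a increases.
∂C/∂b = 3(b - 3)(b + 1); at b=-2 this is 15, so b decreases.
The b-coordinate has no critical point in that direction and runs off to infinity.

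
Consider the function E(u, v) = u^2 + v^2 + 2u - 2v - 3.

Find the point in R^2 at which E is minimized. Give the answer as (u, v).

(-1, 1)

E(u,v) separates as P(u) + Q(v) − 3, so its minimum is min P + min Q − 3.
P'(u) = 2u + 2 vanishes at u ∈ {-1}; Q'(v) = 2v - 2 vanishes at v ∈ {1}.
Local minima of P (where P''>0): P(-1)=-1. Local minima of Q: Q(1)=-1.
So the global minimum of E is P(-1) + Q(1) − 3 = -1 − 1 − 3 = -5, attained at (-1, 1).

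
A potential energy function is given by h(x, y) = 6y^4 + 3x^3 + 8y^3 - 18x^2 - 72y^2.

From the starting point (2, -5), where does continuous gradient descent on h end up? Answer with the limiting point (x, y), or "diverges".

h is separable, so gradient descent decouples: x follows -∂h/∂x, y follows -∂h/∂y.
∂h/∂x = 9x(x - 4); at x=2 this is -36, so x increases.
∂h/∂y = 24y(y - 2)(y + 3); at y=-5 this is -1680, so y increases.
x converges to its nearest critical value 4 (a local min of the x-part); y converges to -3. The iterate converges to (4, -3).

(4, -3)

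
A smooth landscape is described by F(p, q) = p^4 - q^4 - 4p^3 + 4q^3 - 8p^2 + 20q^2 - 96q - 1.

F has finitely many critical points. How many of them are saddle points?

F separates as a function of p plus a function of q, so ∇F=0 decouples.
∂F/∂p = 4p(p - 4)(p + 1) = 0 at p ∈ {-1, 0, 4}; ∂F/∂q = -4(q - 4)(q - 2)(q + 3) = 0 at q ∈ {-3, 2, 4}.
The Hessian is diagonal: diag(F_pp, F_qq). Second derivatives: F_pp(-1)=20, F_pp(0)=-16, F_pp(4)=80; F_qq(-3)=-140, F_qq(2)=40, F_qq(4)=-56.
Saddle points occur where the two diagonal entries have opposite signs: (-1, -3), (-1, 4), (0, 2), (4, -3), (4, 4). Count: 5.

5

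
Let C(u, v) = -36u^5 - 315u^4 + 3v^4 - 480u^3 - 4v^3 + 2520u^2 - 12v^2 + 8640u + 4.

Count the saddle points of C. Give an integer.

C separates as a function of u plus a function of v, so ∇C=0 decouples.
∂C/∂u = -180(u - 2)(u + 2)(u + 3)(u + 4) = 0 at u ∈ {-4, -3, -2, 2}; ∂C/∂v = 12v(v - 2)(v + 1) = 0 at v ∈ {-1, 0, 2}.
The Hessian is diagonal: diag(C_uu, C_vv). Second derivatives: C_uu(-4)=2160, C_uu(-3)=-900, C_uu(-2)=1440, C_uu(2)=-21600; C_vv(-1)=36, C_vv(0)=-24, C_vv(2)=72.
Saddle points occur where the two diagonal entries have opposite signs: (-4, 0), (-3, -1), (-3, 2), (-2, 0), (2, -1), (2, 2). Count: 6.

6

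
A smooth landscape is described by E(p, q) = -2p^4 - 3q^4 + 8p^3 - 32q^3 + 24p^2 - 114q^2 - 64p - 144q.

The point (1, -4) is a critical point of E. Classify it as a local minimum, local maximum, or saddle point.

The mixed partial ∂²E/∂p∂q is 0, so the Hessian at any point is diag(E_pp, E_qq) = diag(24(-p^2 + 2p + 2), -12(3q^2 + 16q + 19)).
At (1, -4): H = diag(72, -36).
The eigenvalues have opposite signs, so H is indefinite: a saddle point.

saddle point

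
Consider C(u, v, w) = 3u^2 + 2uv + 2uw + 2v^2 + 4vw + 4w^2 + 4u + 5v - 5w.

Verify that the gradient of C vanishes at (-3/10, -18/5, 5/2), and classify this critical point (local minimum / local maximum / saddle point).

∇C = (6u + 2v + 2w + 4, 2u + 4v + 4w + 5, 2u + 4v + 8w - 5); substituting (-3/10, -18/5, 5/2) gives ∇C = (0, 0, 0), so (-3/10, -18/5, 5/2) is indeed a critical point.
The Hessian is constant: H = [[6, 2, 2], [2, 4, 4], [2, 4, 8]].
Leading principal minors: Δ₁ = 6, Δ₂ = 20, Δ₃ = 80.
All leading minors are positive, so H is positive definite: a local minimum.

local minimum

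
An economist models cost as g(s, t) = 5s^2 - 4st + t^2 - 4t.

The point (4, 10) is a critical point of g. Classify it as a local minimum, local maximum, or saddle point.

local minimum

The Hessian of g is constant: H = [[10, -4], [-4, 2]].
det(H) = 10·2 − (-4)² = 4.
det(H) > 0 and tr(H) = 12 > 0, so H is positive definite and the point is a local minimum.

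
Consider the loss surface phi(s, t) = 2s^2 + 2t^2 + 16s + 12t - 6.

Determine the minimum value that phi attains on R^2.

-56

phi(s,t) separates as P(s) + Q(t) − 6, so its minimum is min P + min Q − 6.
P'(s) = 4s + 16 vanishes at s ∈ {-4}; Q'(t) = 4(t + 3) vanishes at t ∈ {-3}.
Local minima of P (where P''>0): P(-4)=-32. Local minima of Q: Q(-3)=-18.
So the global minimum of phi is P(-4) + Q(-3) − 6 = -32 − 18 − 6 = -56, attained at (-4, -3).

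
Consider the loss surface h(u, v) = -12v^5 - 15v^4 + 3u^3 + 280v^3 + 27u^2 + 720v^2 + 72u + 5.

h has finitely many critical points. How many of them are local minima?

h separates as a function of u plus a function of v, so ∇h=0 decouples.
∂h/∂u = 9(u + 2)(u + 4) = 0 at u ∈ {-4, -2}; ∂h/∂v = -60v(v - 4)(v + 2)(v + 3) = 0 at v ∈ {-3, -2, 0, 4}.
The Hessian is diagonal: diag(h_uu, h_vv). Second derivatives: h_uu(-4)=-18, h_uu(-2)=18; h_vv(-3)=1260, h_vv(-2)=-720, h_vv(0)=1440, h_vv(4)=-10080.
Local minima occur where both diagonal entries positive: (-2, -3), (-2, 0). Count: 2.

2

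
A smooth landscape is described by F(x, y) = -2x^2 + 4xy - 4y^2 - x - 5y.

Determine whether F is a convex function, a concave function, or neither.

concave

F is quadratic, so its Hessian is the constant matrix H = [[-4, 4], [4, -8]].
det(H) = 16, tr(H) = -12.
det(H) > 0 and tr(H) < 0, so H is negative definite everywhere: concave.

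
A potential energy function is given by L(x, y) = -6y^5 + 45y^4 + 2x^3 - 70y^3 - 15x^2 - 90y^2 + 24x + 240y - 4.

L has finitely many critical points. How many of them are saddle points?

4

L separates as a function of x plus a function of y, so ∇L=0 decouples.
∂L/∂x = 6(x - 4)(x - 1) = 0 at x ∈ {1, 4}; ∂L/∂y = -30(y - 4)(y - 2)(y - 1)(y + 1) = 0 at y ∈ {-1, 1, 2, 4}.
The Hessian is diagonal: diag(L_xx, L_yy). Second derivatives: L_xx(1)=-18, L_xx(4)=18; L_yy(-1)=900, L_yy(1)=-180, L_yy(2)=180, L_yy(4)=-900.
Saddle points occur where the two diagonal entries have opposite signs: (1, -1), (1, 2), (4, 1), (4, 4). Count: 4.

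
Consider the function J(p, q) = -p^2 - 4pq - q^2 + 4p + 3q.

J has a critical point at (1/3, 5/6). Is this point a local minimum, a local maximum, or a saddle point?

saddle point

The Hessian of J is constant: H = [[-2, -4], [-4, -2]].
det(H) = (-2)·(-2) − (-4)² = -12.
Since det(H) < 0, H is indefinite and the critical point is a saddle point.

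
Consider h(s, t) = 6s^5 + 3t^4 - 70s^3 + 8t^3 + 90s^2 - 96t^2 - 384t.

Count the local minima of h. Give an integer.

4

h separates as a function of s plus a function of t, so ∇h=0 decouples.
∂h/∂s = 30s(s - 2)(s - 1)(s + 3) = 0 at s ∈ {-3, 0, 1, 2}; ∂h/∂t = 12(t - 4)(t + 2)(t + 4) = 0 at t ∈ {-4, -2, 4}.
The Hessian is diagonal: diag(h_ss, h_tt). Second derivatives: h_ss(-3)=-1800, h_ss(0)=180, h_ss(1)=-120, h_ss(2)=300; h_tt(-4)=192, h_tt(-2)=-144, h_tt(4)=576.
Local minima occur where both diagonal entries positive: (0, -4), (0, 4), (2, -4), (2, 4). Count: 4.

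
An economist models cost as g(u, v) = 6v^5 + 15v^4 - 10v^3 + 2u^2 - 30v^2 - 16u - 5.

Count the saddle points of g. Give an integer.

g separates as a function of u plus a function of v, so ∇g=0 decouples.
∂g/∂u = 4(u - 4) = 0 at u ∈ {4}; ∂g/∂v = 30v(v - 1)(v + 1)(v + 2) = 0 at v ∈ {-2, -1, 0, 1}.
The Hessian is diagonal: diag(g_uu, g_vv). Second derivatives: g_uu(4)=4; g_vv(-2)=-180, g_vv(-1)=60, g_vv(0)=-60, g_vv(1)=180.
Saddle points occur where the two diagonal entries have opposite signs: (4, -2), (4, 0). Count: 2.

2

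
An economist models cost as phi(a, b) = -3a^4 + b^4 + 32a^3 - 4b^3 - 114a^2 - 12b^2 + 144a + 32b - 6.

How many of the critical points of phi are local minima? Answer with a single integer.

phi separates as a function of a plus a function of b, so ∇phi=0 decouples.
∂phi/∂a = -12(a - 4)(a - 3)(a - 1) = 0 at a ∈ {1, 3, 4}; ∂phi/∂b = 4(b - 4)(b - 1)(b + 2) = 0 at b ∈ {-2, 1, 4}.
The Hessian is diagonal: diag(phi_aa, phi_bb). Second derivatives: phi_aa(1)=-72, phi_aa(3)=24, phi_aa(4)=-36; phi_bb(-2)=72, phi_bb(1)=-36, phi_bb(4)=72.
Local minima occur where both diagonal entries positive: (3, -2), (3, 4). Count: 2.

2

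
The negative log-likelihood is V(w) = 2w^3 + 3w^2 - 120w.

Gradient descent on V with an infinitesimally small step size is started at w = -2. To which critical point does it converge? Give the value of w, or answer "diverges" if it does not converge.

4

V'(w) = 6(w - 4)(w + 5), so V'(-2) = -108.
Gradient descent moves in the -V' direction, i.e. w is increasing.
The nearest critical point in that direction is w = 4, where V'' = 54 > 0 (a local minimum). The iterate converges there.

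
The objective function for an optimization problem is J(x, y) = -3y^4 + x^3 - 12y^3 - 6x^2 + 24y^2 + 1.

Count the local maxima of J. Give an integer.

J separates as a function of x plus a function of y, so ∇J=0 decouples.
∂J/∂x = 3x(x - 4) = 0 at x ∈ {0, 4}; ∂J/∂y = -12y(y - 1)(y + 4) = 0 at y ∈ {-4, 0, 1}.
The Hessian is diagonal: diag(J_xx, J_yy). Second derivatives: J_xx(0)=-12, J_xx(4)=12; J_yy(-4)=-240, J_yy(0)=48, J_yy(1)=-60.
Local maxima occur where both diagonal entries negative: (0, -4), (0, 1). Count: 2.

2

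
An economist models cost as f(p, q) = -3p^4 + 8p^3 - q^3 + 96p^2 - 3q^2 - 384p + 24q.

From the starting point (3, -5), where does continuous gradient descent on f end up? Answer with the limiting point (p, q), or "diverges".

f is separable, so gradient descent decouples: p follows -∂f/∂p, q follows -∂f/∂q.
∂f/∂p = -12(p - 4)(p - 2)(p + 4); at p=3 this is 84, so p decreases.
∂f/∂q = -3(q - 2)(q + 4); at q=-5 this is -21, so q increases.
p converges to its nearest critical value 2 (a local min of the p-part); q converges to -4. The iterate converges to (2, -4).

(2, -4)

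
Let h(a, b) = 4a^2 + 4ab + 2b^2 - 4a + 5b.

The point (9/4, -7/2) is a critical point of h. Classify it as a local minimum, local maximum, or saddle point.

The Hessian of h is constant: H = [[8, 4], [4, 4]].
det(H) = 8·4 − 4² = 16.
det(H) > 0 and tr(H) = 12 > 0, so H is positive definite and the point is a local minimum.

local minimum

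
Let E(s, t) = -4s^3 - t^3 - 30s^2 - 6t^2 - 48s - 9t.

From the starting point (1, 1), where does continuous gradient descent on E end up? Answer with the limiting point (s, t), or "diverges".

diverges

E is separable, so gradient descent decouples: s follows -∂E/∂s, t follows -∂E/∂t.
∂E/∂s = -12(s + 1)(s + 4); at s=1 this is -120, so s increases.
∂E/∂t = -3(t + 1)(t + 3); at t=1 this is -24, so t increases.
The s-coordinate has no critical point in that direction and runs off to infinity.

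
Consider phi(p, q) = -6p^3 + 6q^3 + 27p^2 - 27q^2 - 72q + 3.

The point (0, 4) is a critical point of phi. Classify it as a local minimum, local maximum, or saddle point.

local minimum

The mixed partial ∂²phi/∂p∂q is 0, so the Hessian at any point is diag(phi_pp, phi_qq) = diag(18(-2p + 3), 18(2q - 3)).
At (0, 4): H = diag(54, 90).
Both eigenvalues are positive, so H is positive definite: a local minimum.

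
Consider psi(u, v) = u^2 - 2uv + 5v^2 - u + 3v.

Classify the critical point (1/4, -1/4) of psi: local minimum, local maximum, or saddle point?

local minimum

The Hessian of psi is constant: H = [[2, -2], [-2, 10]].
det(H) = 2·10 − (-2)² = 16.
det(H) > 0 and tr(H) = 12 > 0, so H is positive definite and the point is a local minimum.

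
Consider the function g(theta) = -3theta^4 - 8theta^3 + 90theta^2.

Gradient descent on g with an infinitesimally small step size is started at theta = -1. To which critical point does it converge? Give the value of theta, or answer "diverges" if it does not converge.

g'(theta) = -12theta(theta - 3)(theta + 5), so g'(-1) = -192.
Gradient descent moves in the -g' direction, i.e. theta is increasing.
The nearest critical point in that direction is theta = 0, where g'' = 180 > 0 (a local minimum). The iterate converges there.

0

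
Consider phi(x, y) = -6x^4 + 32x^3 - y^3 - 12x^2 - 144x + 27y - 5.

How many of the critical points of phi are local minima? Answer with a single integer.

1

phi separates as a function of x plus a function of y, so ∇phi=0 decouples.
∂phi/∂x = -24(x - 3)(x - 2)(x + 1) = 0 at x ∈ {-1, 2, 3}; ∂phi/∂y = -3(y - 3)(y + 3) = 0 at y ∈ {-3, 3}.
The Hessian is diagonal: diag(phi_xx, phi_yy). Second derivatives: phi_xx(-1)=-288, phi_xx(2)=72, phi_xx(3)=-96; phi_yy(-3)=18, phi_yy(3)=-18.
Local minima occur where both diagonal entries positive: (2, -3). Count: 1.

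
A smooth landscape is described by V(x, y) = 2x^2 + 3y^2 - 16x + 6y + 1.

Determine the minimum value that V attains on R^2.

V(x,y) separates as P(x) + Q(y) + 1, so its minimum is min P + min Q + 1.
P'(x) = 4x - 16 vanishes at x ∈ {4}; Q'(y) = 6y + 6 vanishes at y ∈ {-1}.
Local minima of P (where P''>0): P(4)=-32. Local minima of Q: Q(-1)=-3.
So the global minimum of V is P(4) + Q(-1) + 1 = -32 − 3 + 1 = -34, attained at (4, -1).

-34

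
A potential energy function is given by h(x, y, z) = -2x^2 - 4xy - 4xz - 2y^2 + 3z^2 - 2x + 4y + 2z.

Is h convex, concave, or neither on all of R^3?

h is quadratic, so its Hessian is the constant matrix H = [[-4, -4, -4], [-4, -4, 0], [-4, 0, 6]].
Leading principal minors: -4, 0, 64.
Neither pattern holds ⇒ H is indefinite ⇒ neither convex nor concave.

neither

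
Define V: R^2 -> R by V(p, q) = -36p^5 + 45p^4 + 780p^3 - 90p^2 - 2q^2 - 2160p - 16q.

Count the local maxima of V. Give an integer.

V separates as a function of p plus a function of q, so ∇V=0 decouples.
∂V/∂p = -180(p - 4)(p - 1)(p + 1)(p + 3) = 0 at p ∈ {-3, -1, 1, 4}; ∂V/∂q = -4(q + 4) = 0 at q ∈ {-4}.
The Hessian is diagonal: diag(V_pp, V_qq). Second derivatives: V_pp(-3)=10080, V_pp(-1)=-3600, V_pp(1)=4320, V_pp(4)=-18900; V_qq(-4)=-4.
Local maxima occur where both diagonal entries negative: (-1, -4), (4, -4). Count: 2.

2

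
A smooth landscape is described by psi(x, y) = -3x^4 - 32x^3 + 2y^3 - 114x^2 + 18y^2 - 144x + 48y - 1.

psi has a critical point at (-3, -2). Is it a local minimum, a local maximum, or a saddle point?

The mixed partial ∂²psi/∂x∂y is 0, so the Hessian at any point is diag(psi_xx, psi_yy) = diag(-12(3x^2 + 16x + 19), 12(y + 3)).
At (-3, -2): H = diag(24, 12).
Both eigenvalues are positive, so H is positive definite: a local minimum.

local minimum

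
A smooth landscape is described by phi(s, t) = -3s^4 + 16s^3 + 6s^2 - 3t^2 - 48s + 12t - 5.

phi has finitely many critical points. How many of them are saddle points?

1

phi separates as a function of s plus a function of t, so ∇phi=0 decouples.
∂phi/∂s = -12(s - 4)(s - 1)(s + 1) = 0 at s ∈ {-1, 1, 4}; ∂phi/∂t = -6(t - 2) = 0 at t ∈ {2}.
The Hessian is diagonal: diag(phi_ss, phi_tt). Second derivatives: phi_ss(-1)=-120, phi_ss(1)=72, phi_ss(4)=-180; phi_tt(2)=-6.
Saddle points occur where the two diagonal entries have opposite signs: (1, 2). Count: 1.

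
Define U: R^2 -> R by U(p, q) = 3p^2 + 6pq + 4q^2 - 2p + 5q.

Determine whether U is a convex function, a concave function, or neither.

U is quadratic, so its Hessian is the constant matrix H = [[6, 6], [6, 8]].
det(H) = 12, tr(H) = 14.
det(H) > 0 and tr(H) > 0, so H is positive definite everywhere: convex.

convex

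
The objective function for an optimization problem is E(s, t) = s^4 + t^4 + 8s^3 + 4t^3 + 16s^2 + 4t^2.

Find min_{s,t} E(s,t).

E(s,t) separates as P(s) + Q(t), so its minimum is min P + min Q.
P'(s) = 4s(s + 2)(s + 4) vanishes at s ∈ {-4, -2, 0}; Q'(t) = 4t(t + 1)(t + 2) vanishes at t ∈ {-2, -1, 0}.
Local minima of P (where P''>0): P(-4)=0, P(0)=0. Local minima of Q: Q(-2)=0, Q(0)=0.
So the global minimum of E is P(-4) + Q(-2) = 0 + 0 = 0, attained at (-4, -2).

0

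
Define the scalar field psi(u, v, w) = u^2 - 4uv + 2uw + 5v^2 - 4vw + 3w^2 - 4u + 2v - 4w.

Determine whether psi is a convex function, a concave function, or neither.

psi is quadratic, so its Hessian is the constant matrix H = [[2, -4, 2], [-4, 10, -4], [2, -4, 6]].
Leading principal minors: 2, 4, 16.
All positive ⇒ H ≻ 0 ⇒ convex.

convex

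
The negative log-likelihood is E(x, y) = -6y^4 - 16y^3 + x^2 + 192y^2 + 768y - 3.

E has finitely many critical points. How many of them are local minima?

1

E separates as a function of x plus a function of y, so ∇E=0 decouples.
∂E/∂x = 2x = 0 at x ∈ {0}; ∂E/∂y = -24(y - 4)(y + 2)(y + 4) = 0 at y ∈ {-4, -2, 4}.
The Hessian is diagonal: diag(E_xx, E_yy). Second derivatives: E_xx(0)=2; E_yy(-4)=-384, E_yy(-2)=288, E_yy(4)=-1152.
Local minima occur where both diagonal entries positive: (0, -2). Count: 1.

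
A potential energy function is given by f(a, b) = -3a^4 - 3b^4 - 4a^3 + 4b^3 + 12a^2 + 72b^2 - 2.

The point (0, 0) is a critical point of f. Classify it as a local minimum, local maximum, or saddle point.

local minimum

The mixed partial ∂²f/∂a∂b is 0, so the Hessian at any point is diag(f_aa, f_bb) = diag(12(-3a^2 - 2a + 2), 12(-3b^2 + 2b + 12)).
At (0, 0): H = diag(24, 144).
Both eigenvalues are positive, so H is positive definite: a local minimum.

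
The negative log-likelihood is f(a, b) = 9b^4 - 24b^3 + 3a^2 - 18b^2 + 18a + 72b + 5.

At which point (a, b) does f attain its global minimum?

f(a,b) separates as P(a) + Q(b) + 5, so its minimum is min P + min Q + 5.
P'(a) = 6a + 18 vanishes at a ∈ {-3}; Q'(b) = 36(b - 2)(b - 1)(b + 1) vanishes at b ∈ {-1, 1, 2}.
Local minima of P (where P''>0): P(-3)=-27. Local minima of Q: Q(-1)=-57, Q(2)=24.
So the global minimum of f is P(-3) + Q(-1) + 5 = -27 − 57 + 5 = -79, attained at (-3, -1).

(-3, -1)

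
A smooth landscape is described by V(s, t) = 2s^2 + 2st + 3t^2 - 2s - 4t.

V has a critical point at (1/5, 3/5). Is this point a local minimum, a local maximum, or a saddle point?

local minimum

The Hessian of V is constant: H = [[4, 2], [2, 6]].
det(H) = 4·6 − 2² = 20.
det(H) > 0 and tr(H) = 10 > 0, so H is positive definite and the point is a local minimum.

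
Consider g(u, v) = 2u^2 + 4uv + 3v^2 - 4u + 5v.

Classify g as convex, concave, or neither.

convex

g is quadratic, so its Hessian is the constant matrix H = [[4, 4], [4, 6]].
det(H) = 8, tr(H) = 10.
det(H) > 0 and tr(H) > 0, so H is positive definite everywhere: convex.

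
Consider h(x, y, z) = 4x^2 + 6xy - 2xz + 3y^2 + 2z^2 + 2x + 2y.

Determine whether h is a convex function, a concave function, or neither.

h is quadratic, so its Hessian is the constant matrix H = [[8, 6, -2], [6, 6, 0], [-2, 0, 4]].
Leading principal minors: 8, 12, 24.
All positive ⇒ H ≻ 0 ⇒ convex.

convex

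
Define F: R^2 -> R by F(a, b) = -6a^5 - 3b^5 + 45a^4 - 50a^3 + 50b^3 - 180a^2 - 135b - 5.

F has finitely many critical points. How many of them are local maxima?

4

F separates as a function of a plus a function of b, so ∇F=0 decouples.
∂F/∂a = -30a(a - 4)(a - 3)(a + 1) = 0 at a ∈ {-1, 0, 3, 4}; ∂F/∂b = -15(b - 3)(b - 1)(b + 1)(b + 3) = 0 at b ∈ {-3, -1, 1, 3}.
The Hessian is diagonal: diag(F_aa, F_bb). Second derivatives: F_aa(-1)=600, F_aa(0)=-360, F_aa(3)=360, F_aa(4)=-600; F_bb(-3)=720, F_bb(-1)=-240, F_bb(1)=240, F_bb(3)=-720.
Local maxima occur where both diagonal entries negative: (0, -1), (0, 3), (4, -1), (4, 3). Count: 4.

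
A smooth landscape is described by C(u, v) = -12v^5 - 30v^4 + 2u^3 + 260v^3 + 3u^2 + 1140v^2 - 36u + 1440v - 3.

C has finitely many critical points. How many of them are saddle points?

C separates as a function of u plus a function of v, so ∇C=0 decouples.
∂C/∂u = 6(u - 2)(u + 3) = 0 at u ∈ {-3, 2}; ∂C/∂v = -60(v - 4)(v + 1)(v + 2)(v + 3) = 0 at v ∈ {-3, -2, -1, 4}.
The Hessian is diagonal: diag(C_uu, C_vv). Second derivatives: C_uu(-3)=-30, C_uu(2)=30; C_vv(-3)=840, C_vv(-2)=-360, C_vv(-1)=600, C_vv(4)=-12600.
Saddle points occur where the two diagonal entries have opposite signs: (-3, -3), (-3, -1), (2, -2), (2, 4). Count: 4.

4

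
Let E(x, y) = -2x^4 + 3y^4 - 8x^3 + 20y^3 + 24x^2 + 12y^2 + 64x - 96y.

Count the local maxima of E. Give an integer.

E separates as a function of x plus a function of y, so ∇E=0 decouples.
∂E/∂x = -8(x - 2)(x + 1)(x + 4) = 0 at x ∈ {-4, -1, 2}; ∂E/∂y = 12(y - 1)(y + 2)(y + 4) = 0 at y ∈ {-4, -2, 1}.
The Hessian is diagonal: diag(E_xx, E_yy). Second derivatives: E_xx(-4)=-144, E_xx(-1)=72, E_xx(2)=-144; E_yy(-4)=120, E_yy(-2)=-72, E_yy(1)=180.
Local maxima occur where both diagonal entries negative: (-4, -2), (2, -2). Count: 2.

2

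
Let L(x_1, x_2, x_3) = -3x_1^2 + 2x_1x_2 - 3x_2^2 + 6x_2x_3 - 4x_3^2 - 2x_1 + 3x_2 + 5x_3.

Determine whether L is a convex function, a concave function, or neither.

L is quadratic, so its Hessian is the constant matrix H = [[-6, 2, 0], [2, -6, 6], [0, 6, -8]].
Leading principal minors: -6, 32, -40.
Signs alternate −, +, − ⇒ H ≺ 0 ⇒ concave.

concave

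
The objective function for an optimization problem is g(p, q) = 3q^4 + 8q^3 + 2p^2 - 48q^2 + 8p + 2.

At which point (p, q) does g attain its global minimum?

(-2, -4)

g(p,q) separates as A(p) + B(q) + 2, so its minimum is min A + min B + 2.
A'(p) = 4p + 8 vanishes at p ∈ {-2}; B'(q) = 12q(q - 2)(q + 4) vanishes at q ∈ {-4, 0, 2}.
Local minima of A (where A''>0): A(-2)=-8. Local minima of B: B(-4)=-512, B(2)=-80.
So the global minimum of g is A(-2) + B(-4) + 2 = -8 − 512 + 2 = -518, attained at (-2, -4).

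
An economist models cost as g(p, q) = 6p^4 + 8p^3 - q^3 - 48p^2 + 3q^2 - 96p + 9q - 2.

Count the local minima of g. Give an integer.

2

g separates as a function of p plus a function of q, so ∇g=0 decouples.
∂g/∂p = 24(p - 2)(p + 1)(p + 2) = 0 at p ∈ {-2, -1, 2}; ∂g/∂q = -3(q - 3)(q + 1) = 0 at q ∈ {-1, 3}.
The Hessian is diagonal: diag(g_pp, g_qq). Second derivatives: g_pp(-2)=96, g_pp(-1)=-72, g_pp(2)=288; g_qq(-1)=12, g_qq(3)=-12.
Local minima occur where both diagonal entries positive: (-2, -1), (2, -1). Count: 2.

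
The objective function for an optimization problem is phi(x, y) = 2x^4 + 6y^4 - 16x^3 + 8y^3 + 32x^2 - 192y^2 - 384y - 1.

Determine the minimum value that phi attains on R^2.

-2561

phi(x,y) separates as P(x) + Q(y) − 1, so its minimum is min P + min Q − 1.
P'(x) = 8x(x - 4)(x - 2) vanishes at x ∈ {0, 2, 4}; Q'(y) = 24(y - 4)(y + 1)(y + 4) vanishes at y ∈ {-4, -1, 4}.
Local minima of P (where P''>0): P(0)=0, P(4)=0. Local minima of Q: Q(-4)=-512, Q(4)=-2560.
So the global minimum of phi is P(0) + Q(4) − 1 = 0 − 2560 − 1 = -2561, attained at (0, 4).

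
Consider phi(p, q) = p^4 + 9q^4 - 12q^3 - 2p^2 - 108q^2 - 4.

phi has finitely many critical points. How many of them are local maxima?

phi separates as a function of p plus a function of q, so ∇phi=0 decouples.
∂phi/∂p = 4p(p - 1)(p + 1) = 0 at p ∈ {-1, 0, 1}; ∂phi/∂q = 36q(q - 3)(q + 2) = 0 at q ∈ {-2, 0, 3}.
The Hessian is diagonal: diag(phi_pp, phi_qq). Second derivatives: phi_pp(-1)=8, phi_pp(0)=-4, phi_pp(1)=8; phi_qq(-2)=360, phi_qq(0)=-216, phi_qq(3)=540.
Local maxima occur where both diagonal entries negative: (0, 0). Count: 1.

1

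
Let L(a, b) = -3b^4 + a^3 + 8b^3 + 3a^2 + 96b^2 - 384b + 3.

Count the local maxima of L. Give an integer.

L separates as a function of a plus a function of b, so ∇L=0 decouples.
∂L/∂a = 3a(a + 2) = 0 at a ∈ {-2, 0}; ∂L/∂b = -12(b - 4)(b - 2)(b + 4) = 0 at b ∈ {-4, 2, 4}.
The Hessian is diagonal: diag(L_aa, L_bb). Second derivatives: L_aa(-2)=-6, L_aa(0)=6; L_bb(-4)=-576, L_bb(2)=144, L_bb(4)=-192.
Local maxima occur where both diagonal entries negative: (-2, -4), (-2, 4). Count: 2.

2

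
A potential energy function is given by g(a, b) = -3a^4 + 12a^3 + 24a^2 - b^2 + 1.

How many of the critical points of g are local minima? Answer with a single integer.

g separates as a function of a plus a function of b, so ∇g=0 decouples.
∂g/∂a = -12a(a - 4)(a + 1) = 0 at a ∈ {-1, 0, 4}; ∂g/∂b = -2b = 0 at b ∈ {0}.
The Hessian is diagonal: diag(g_aa, g_bb). Second derivatives: g_aa(-1)=-60, g_aa(0)=48, g_aa(4)=-240; g_bb(0)=-2.
Local minima occur where both diagonal entries positive: none. Count: 0.

0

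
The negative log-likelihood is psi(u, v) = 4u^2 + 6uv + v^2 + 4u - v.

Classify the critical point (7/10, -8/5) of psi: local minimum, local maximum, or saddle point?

saddle point

The Hessian of psi is constant: H = [[8, 6], [6, 2]].
det(H) = 8·2 − 6² = -20.
Since det(H) < 0, H is indefinite and the critical point is a saddle point.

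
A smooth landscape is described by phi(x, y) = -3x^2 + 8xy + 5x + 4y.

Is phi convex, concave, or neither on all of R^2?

phi is quadratic, so its Hessian is the constant matrix H = [[-6, 8], [8, 0]].
det(H) = -64, tr(H) = -6.
det(H) < 0, so H is indefinite: neither convex nor concave.

neither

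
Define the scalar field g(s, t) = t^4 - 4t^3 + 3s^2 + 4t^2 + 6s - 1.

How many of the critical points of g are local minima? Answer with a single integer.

g separates as a function of s plus a function of t, so ∇g=0 decouples.
∂g/∂s = 6(s + 1) = 0 at s ∈ {-1}; ∂g/∂t = 4t(t - 2)(t - 1) = 0 at t ∈ {0, 1, 2}.
The Hessian is diagonal: diag(g_ss, g_tt). Second derivatives: g_ss(-1)=6; g_tt(0)=8, g_tt(1)=-4, g_tt(2)=8.
Local minima occur where both diagonal entries positive: (-1, 0), (-1, 2). Count: 2.

2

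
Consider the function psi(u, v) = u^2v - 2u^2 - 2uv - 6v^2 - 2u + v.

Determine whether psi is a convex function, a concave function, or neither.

The term u^2v is cubic, so the Hessian is not constant.
∂²psi/∂u² = 2v - 4, which takes both signs as v varies (negative for sufficiently negative v). A diagonal entry of the Hessian changing sign means the Hessian is neither positive- nor negative-semidefinite on all of R^2.

neither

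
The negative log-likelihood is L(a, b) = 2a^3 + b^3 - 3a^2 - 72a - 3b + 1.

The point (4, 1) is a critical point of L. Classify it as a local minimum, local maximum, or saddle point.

The mixed partial ∂²L/∂a∂b is 0, so the Hessian at any point is diag(L_aa, L_bb) = diag(6(2a - 1), 6b).
At (4, 1): H = diag(42, 6).
Both eigenvalues are positive, so H is positive definite: a local minimum.

local minimum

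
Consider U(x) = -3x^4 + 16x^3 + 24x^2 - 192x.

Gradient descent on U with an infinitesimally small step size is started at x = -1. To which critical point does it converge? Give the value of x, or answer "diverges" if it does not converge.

U'(x) = -12(x - 4)(x - 2)(x + 2), so U'(-1) = -180.
Gradient descent moves in the -U' direction, i.e. x is increasing.
The nearest critical point in that direction is x = 2, where U'' = 96 > 0 (a local minimum). The iterate converges there.

2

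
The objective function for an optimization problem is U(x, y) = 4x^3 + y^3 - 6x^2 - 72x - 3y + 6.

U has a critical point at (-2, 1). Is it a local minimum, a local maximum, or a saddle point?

saddle point

The mixed partial ∂²U/∂x∂y is 0, so the Hessian at any point is diag(U_xx, U_yy) = diag(12(2x - 1), 6y).
At (-2, 1): H = diag(-60, 6).
The eigenvalues have opposite signs, so H is indefinite: a saddle point.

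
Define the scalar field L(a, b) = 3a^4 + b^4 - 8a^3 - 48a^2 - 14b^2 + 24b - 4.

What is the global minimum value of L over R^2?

L(a,b) separates as P(a) + Q(b) − 4, so its minimum is min P + min Q − 4.
P'(a) = 12a(a - 4)(a + 2) vanishes at a ∈ {-2, 0, 4}; Q'(b) = 4(b - 2)(b - 1)(b + 3) vanishes at b ∈ {-3, 1, 2}.
Local minima of P (where P''>0): P(-2)=-80, P(4)=-512. Local minima of Q: Q(-3)=-117, Q(2)=8.
So the global minimum of L is P(4) + Q(-3) − 4 = -512 − 117 − 4 = -633, attained at (4, -3).

-633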